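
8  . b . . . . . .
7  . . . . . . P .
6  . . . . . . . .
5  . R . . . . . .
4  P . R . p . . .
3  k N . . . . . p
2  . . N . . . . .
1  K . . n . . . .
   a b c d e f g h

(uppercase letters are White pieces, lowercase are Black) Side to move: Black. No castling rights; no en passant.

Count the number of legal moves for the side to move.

0

Black to move; king on a3.
In check: yes, from the white knight on c2.
Legal moves: none.
Count: 0.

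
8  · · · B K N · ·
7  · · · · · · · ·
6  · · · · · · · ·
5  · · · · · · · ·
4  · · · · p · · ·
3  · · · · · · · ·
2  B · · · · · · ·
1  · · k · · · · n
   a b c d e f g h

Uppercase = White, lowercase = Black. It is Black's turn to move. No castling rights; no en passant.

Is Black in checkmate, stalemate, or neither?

Black to move; black king on c1.
In check: no.
Legal moves for Black: Ng3, Nf2, Kd2, Kc2, Kb2, Kd1, e3.
Black has 7 legal moves and is not in check → neither.

neither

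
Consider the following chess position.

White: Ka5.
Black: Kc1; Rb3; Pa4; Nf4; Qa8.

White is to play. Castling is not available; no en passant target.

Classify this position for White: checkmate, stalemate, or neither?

checkmate

White to move; white king on a5.
In check: yes, from the black queen on a8.
King squares — a4: attacked by Qa8; b4: attacked by Rb3; b5: attacked by Rb3; a6: attacked by Qa8; b6: attacked by Rb3.
Legal moves for White: none.
In check with no legal moves → checkmate.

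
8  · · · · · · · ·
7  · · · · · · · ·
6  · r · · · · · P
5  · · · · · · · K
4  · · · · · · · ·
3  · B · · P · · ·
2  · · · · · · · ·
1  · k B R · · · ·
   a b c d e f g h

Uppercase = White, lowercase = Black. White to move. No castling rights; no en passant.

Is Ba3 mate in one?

yes

After Ba3: black king on b1; in check: yes, from the white rook on d1.
King squares — a1: attacked by Rd1; c1: attacked by Rd1; a2: attacked by Bb3; b2: attacked by Ba3; c2: attacked by Bb3.
Black has no legal moves → checkmate.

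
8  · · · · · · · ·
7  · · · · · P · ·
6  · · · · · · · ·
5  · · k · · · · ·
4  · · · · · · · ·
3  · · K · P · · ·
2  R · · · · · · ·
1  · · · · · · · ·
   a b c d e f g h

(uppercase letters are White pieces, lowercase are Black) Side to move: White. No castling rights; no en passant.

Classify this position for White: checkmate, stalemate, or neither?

White to move; white king on c3.
In check: no.
Legal moves for White include: Kd3, Kb3, Kd2, Kc2, Kb2, Ra8, Ra7, Ra6, Ra5+, Ra4, Ra3, Rh2, Rg2, Rf2, Re2, Rd2, Rc2, Rb2, ... (list truncated; more exist).
White has legal moves and is not in check → neither.

neither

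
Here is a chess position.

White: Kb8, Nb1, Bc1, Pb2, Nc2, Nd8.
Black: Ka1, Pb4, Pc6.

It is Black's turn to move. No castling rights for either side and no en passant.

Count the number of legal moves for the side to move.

2

Black to move; king on a1.
In check: yes, from the white knight on c2.
Legal moves: Ka2, Kxb1.
Count: 2.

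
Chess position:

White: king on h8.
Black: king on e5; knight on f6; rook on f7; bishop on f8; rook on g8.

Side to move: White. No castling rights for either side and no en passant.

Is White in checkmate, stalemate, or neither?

White to move; white king on h8.
In check: yes, from the black rook on g8.
King squares — g7: attacked by Rf7; h7: attacked by Nf6; g8: attacked by Nf6.
Legal moves for White: none.
In check with no legal moves → checkmate.

checkmate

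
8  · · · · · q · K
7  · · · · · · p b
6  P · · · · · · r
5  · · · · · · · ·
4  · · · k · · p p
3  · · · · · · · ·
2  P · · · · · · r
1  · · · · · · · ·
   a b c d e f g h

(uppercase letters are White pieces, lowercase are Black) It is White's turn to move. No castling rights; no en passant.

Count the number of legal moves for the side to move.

White to move; king on h8.
In check: yes, from the black queen on f8.
Legal moves: none.
Count: 0.

0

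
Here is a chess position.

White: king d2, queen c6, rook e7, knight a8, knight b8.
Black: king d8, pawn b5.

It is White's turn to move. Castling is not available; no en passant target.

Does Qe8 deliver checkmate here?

yes

After Qe8: black king on d8; in check: yes, from the white queen on e8.
King squares — c7: attacked by Re7; d7: attacked by Re7; e7: attacked by Qe8; c8: attacked by Qe8; e8: attacked by Re7.
Black has no legal moves → checkmate.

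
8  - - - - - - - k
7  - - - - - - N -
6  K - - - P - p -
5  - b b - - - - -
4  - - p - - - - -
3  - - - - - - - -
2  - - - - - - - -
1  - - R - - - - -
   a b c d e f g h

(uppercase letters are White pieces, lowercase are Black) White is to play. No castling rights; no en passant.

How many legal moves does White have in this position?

3

White to move; king on a6.
In check: yes, from the black bishop on b5.
Legal moves: Kb7, Kxb5, Ka5.
Count: 3.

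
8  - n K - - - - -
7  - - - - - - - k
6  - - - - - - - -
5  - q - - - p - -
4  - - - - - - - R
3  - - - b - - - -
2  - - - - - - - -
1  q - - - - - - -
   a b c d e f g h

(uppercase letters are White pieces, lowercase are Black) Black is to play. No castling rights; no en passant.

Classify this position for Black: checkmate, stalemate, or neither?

Black to move; black king on h7.
In check: yes, from the white rook on h4.
King squares — g6: available; h6: attacked by Rh4; g7: available; g8: available; h8: attacked by Rh4.
Legal moves for Black: Kg8, Kg7, Kg6.
Black is in check but has 3 legal moves → neither.

neither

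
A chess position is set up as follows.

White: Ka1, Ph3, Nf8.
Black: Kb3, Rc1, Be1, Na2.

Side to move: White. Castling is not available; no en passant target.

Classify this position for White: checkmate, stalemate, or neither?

White to move; white king on a1.
In check: yes, from the black rook on c1.
King squares — b1: attacked by Rc1; a2: attacked by Kb3; b2: attacked by Kb3.
Legal moves for White: none.
In check with no legal moves → checkmate.

checkmate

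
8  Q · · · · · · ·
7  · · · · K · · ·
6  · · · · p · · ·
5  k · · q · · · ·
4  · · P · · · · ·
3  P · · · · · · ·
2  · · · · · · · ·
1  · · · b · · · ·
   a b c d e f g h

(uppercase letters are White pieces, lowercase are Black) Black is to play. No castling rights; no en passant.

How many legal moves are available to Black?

2

Black to move; king on a5.
In check: yes, from the white queen on a8.
Legal moves: Kb6, Qxa8.
Count: 2.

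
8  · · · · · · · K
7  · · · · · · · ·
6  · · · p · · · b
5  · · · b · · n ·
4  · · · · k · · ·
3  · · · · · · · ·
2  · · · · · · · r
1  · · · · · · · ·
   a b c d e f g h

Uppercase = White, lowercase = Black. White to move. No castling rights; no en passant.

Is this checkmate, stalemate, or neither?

stalemate

White to move; white king on h8.
In check: no.
King squares — g7: attacked by Bh6; h7: attacked by Ng5; g8: attacked by Bd5.
Legal moves for White: none.
Not in check and no legal moves → stalemate.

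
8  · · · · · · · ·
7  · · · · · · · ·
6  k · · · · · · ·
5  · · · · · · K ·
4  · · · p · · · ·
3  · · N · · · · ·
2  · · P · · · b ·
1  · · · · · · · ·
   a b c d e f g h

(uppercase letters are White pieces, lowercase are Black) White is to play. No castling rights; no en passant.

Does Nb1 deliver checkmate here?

no

After Nb1: black king on a6; in check: no.
Black is not in check, so this cannot be checkmate.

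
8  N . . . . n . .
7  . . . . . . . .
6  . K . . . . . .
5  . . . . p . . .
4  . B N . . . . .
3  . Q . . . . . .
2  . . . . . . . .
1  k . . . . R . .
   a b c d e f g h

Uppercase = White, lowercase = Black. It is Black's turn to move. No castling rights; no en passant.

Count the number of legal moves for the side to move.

Black to move; king on a1.
In check: yes, from the white rook on f1.
Legal moves: none.
Count: 0.

0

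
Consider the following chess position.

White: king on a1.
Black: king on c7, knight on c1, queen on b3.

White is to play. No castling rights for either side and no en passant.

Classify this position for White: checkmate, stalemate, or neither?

White to move; white king on a1.
In check: no.
King squares — b1: attacked by Qb3; a2: attacked by Nc1; b2: attacked by Qb3.
Legal moves for White: none.
Not in check and no legal moves → stalemate.

stalemate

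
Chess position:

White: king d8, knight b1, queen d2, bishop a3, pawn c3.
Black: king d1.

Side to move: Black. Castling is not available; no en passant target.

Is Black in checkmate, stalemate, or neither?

checkmate

Black to move; black king on d1.
In check: yes, from the white queen on d2.
King squares — c1: attacked by Qd2; e1: attacked by Qd2; c2: attacked by Qd2; d2: attacked by Nb1; e2: attacked by Qd2.
Legal moves for Black: none.
In check with no legal moves → checkmate.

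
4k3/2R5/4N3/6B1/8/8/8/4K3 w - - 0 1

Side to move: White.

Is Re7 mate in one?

yes

After Re7: black king on e8; in check: yes, from the white rook on e7.
King squares — d7: attacked by Re7; e7: attacked by Bg5; f7: attacked by Re7; d8: attacked by Ne6; f8: attacked by Ne6.
Black has no legal moves → checkmate.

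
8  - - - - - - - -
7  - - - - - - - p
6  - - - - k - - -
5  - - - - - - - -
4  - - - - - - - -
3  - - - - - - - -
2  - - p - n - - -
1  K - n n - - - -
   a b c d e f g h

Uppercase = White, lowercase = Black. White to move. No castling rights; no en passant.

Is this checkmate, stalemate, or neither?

stalemate

White to move; white king on a1.
In check: no.
King squares — b1: attacked by Pc2; a2: attacked by Nc1; b2: attacked by Nd1.
Legal moves for White: none.
Not in check and no legal moves → stalemate.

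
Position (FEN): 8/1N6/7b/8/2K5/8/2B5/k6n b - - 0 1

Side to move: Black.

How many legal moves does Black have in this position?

11

Black to move; king on a1.
In check: no.
Legal moves: Bf8, Bg7, Bg5, Bf4, Be3, Bd2, Bc1, Ng3, Nf2, Kb2, Ka2.
Count: 11.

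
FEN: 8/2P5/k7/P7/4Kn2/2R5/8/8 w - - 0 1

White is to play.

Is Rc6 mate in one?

no

After Rc6: black king on a6; in check: yes, from the white rook on c6.
Black has 4 legal replies: Kb7, Ka7, Kb5, Kxa5.
In check but a legal move exists → not checkmate.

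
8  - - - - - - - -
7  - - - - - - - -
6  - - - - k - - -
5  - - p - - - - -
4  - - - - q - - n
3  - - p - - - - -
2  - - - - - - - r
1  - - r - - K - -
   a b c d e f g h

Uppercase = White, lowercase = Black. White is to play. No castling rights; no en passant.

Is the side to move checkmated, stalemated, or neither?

checkmate

White to move; white king on f1.
In check: yes, from the black rook on c1.
King squares — e1: attacked by Rc1; g1: attacked by Rc1; e2: attacked by Rh2; f2: attacked by Rh2; g2: attacked by Rh2.
Legal moves for White: none.
In check with no legal moves → checkmate.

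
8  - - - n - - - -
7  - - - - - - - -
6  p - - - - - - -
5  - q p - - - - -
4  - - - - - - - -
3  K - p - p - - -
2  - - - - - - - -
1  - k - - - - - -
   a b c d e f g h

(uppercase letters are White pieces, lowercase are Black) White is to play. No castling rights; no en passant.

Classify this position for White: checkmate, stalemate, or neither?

White to move; white king on a3.
In check: no.
King squares — a2: attacked by Kb1; b2: attacked by Kb1; b3: attacked by Qb5; a4: attacked by Qb5; b4: attacked by Qb5.
Legal moves for White: none.
Not in check and no legal moves → stalemate.

stalemate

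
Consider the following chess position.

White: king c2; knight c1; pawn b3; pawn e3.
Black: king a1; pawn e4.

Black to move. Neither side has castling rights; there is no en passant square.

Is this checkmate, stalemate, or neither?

Black to move; black king on a1.
In check: no.
King squares — b1: attacked by Kc2; a2: attacked by Nc1; b2: attacked by Kc2.
Legal moves for Black: none.
Not in check and no legal moves → stalemate.

stalemate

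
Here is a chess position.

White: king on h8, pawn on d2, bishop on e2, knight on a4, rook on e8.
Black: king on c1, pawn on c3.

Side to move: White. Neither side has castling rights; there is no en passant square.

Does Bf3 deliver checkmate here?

After Bf3: black king on c1; in check: no.
Black is not in check, so this cannot be checkmate.

no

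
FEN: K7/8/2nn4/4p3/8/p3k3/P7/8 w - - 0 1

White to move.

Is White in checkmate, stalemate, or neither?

stalemate

White to move; white king on a8.
In check: no.
King squares — a7: attacked by Nc6; b7: attacked by Nd6; b8: attacked by Nc6.
Legal moves for White: none.
Not in check and no legal moves → stalemate.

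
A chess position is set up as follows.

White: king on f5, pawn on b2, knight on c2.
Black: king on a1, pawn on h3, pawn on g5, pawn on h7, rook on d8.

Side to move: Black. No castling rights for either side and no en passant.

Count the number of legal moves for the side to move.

Black to move; king on a1.
In check: yes, from the white knight on c2.
Legal moves: Kxb2, Ka2, Kb1.
Count: 3.

3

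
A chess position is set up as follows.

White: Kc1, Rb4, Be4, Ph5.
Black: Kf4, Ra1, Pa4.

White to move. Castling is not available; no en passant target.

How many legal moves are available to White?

5

White to move; king on c1.
In check: yes, from the black rook on a1.
Legal moves: Kd2, Kc2, Kb2, Bb1+, Rb1.
Count: 5.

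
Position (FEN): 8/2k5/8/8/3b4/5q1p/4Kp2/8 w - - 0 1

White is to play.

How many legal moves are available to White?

White to move; king on e2.
In check: yes, from the black queen on f3.
Legal moves: Kxf3, Kd2, Kf1.
Count: 3.

3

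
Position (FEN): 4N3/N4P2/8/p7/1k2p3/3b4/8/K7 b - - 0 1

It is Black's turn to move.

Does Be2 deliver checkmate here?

After Be2: white king on a1; in check: no.
White is not in check, so this cannot be checkmate.

no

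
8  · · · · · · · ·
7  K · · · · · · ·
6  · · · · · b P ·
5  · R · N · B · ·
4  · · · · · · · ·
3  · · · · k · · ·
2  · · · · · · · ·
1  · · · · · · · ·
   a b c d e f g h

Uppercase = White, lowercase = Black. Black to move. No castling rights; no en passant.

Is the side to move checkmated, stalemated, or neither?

neither

Black to move; black king on e3.
In check: yes, from the white knight on d5.
Legal moves for Black: Kd4, Kf3, Kf2, Ke2, Kd2.
Black is in check but has 5 legal moves → neither.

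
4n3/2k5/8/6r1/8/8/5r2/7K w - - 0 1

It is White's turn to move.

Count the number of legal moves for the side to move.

0

White to move; king on h1.
In check: no.
Legal moves: none.
Count: 0.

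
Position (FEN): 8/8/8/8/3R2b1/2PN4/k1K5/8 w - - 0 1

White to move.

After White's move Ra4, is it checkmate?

After Ra4: black king on a2; in check: yes, from the white rook on a4.
King squares — a1: attacked by Ra4; b1: attacked by Kc2; b2: attacked by Kc2; a3: attacked by Ra4; b3: attacked by Kc2.
Black has no legal moves → checkmate.

yes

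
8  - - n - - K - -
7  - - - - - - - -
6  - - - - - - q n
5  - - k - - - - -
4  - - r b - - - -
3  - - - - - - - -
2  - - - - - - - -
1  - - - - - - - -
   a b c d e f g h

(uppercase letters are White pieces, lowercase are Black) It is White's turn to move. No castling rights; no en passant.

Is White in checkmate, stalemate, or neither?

White to move; white king on f8.
In check: no.
King squares — e7: attacked by Nc8; f7: attacked by Qg6; g7: attacked by Bd4; e8: attacked by Qg6; g8: attacked by Qg6.
Legal moves for White: none.
Not in check and no legal moves → stalemate.

stalemate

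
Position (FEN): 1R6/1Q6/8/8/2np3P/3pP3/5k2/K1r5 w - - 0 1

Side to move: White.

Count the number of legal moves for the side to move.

2

White to move; king on a1.
In check: yes, from the black rook on c1.
Legal moves: Ka2, Qb1.
Count: 2.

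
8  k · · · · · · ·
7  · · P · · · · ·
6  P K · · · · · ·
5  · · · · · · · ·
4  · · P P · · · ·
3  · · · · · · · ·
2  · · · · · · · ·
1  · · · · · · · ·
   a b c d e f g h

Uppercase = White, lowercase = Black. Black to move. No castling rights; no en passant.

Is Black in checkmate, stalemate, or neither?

stalemate

Black to move; black king on a8.
In check: no.
King squares — a7: attacked by Kb6; b7: attacked by Pa6; b8: attacked by Pc7.
Legal moves for Black: none.
Not in check and no legal moves → stalemate.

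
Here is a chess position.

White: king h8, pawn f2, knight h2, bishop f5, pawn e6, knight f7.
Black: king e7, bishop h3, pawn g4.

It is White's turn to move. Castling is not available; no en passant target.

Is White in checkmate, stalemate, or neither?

White to move; white king on h8.
In check: no.
Legal moves for White include: Kg8, Kh7, Kg7, Nd8, Nh6, Nd6, Ng5, Ne5, Bh7, Bg6, Bxg4, Be4, Bd3, Bc2, Bb1, Nxg4, Nf3, Nf1, ... (list truncated; more exist).
White has legal moves and is not in check → neither.

neither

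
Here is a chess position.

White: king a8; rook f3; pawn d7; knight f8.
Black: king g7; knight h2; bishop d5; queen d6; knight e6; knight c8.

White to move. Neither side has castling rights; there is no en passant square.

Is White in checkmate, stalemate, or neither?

checkmate

White to move; white king on a8.
In check: yes, from the black bishop on d5.
King squares — a7: attacked by Nc8; b7: attacked by Bd5; b8: attacked by Qd6.
Legal moves for White: none.
In check with no legal moves → checkmate.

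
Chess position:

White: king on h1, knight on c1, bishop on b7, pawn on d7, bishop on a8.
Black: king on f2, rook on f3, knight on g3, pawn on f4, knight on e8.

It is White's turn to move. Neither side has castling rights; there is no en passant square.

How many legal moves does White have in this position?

1

White to move; king on h1.
In check: yes, from the black knight on g3.
Legal moves: Kh2.
Count: 1.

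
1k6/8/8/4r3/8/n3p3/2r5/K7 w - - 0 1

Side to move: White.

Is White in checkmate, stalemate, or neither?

White to move; white king on a1.
In check: no.
King squares — b1: attacked by Na3; a2: attacked by Rc2; b2: attacked by Rc2.
Legal moves for White: none.
Not in check and no legal moves → stalemate.

stalemate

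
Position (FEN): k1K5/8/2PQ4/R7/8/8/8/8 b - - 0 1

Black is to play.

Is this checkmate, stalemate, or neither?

checkmate

Black to move; black king on a8.
In check: yes, from the white rook on a5.
King squares — a7: attacked by Ra5; b7: attacked by Pc6; b8: attacked by Qd6.
Legal moves for Black: none.
In check with no legal moves → checkmate.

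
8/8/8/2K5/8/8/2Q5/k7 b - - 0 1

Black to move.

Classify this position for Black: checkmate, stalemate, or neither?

stalemate

Black to move; black king on a1.
In check: no.
King squares — b1: attacked by Qc2; a2: attacked by Qc2; b2: attacked by Qc2.
Legal moves for Black: none.
Not in check and no legal moves → stalemate.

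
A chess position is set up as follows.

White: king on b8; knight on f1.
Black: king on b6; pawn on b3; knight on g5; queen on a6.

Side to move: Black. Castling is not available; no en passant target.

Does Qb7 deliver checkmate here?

yes

After Qb7: white king on b8; in check: yes, from the black queen on b7.
King squares — a7: attacked by Kb6; b7: attacked by Kb6; c7: attacked by Kb6; a8: attacked by Qb7; c8: attacked by Qb7.
White has no legal moves → checkmate.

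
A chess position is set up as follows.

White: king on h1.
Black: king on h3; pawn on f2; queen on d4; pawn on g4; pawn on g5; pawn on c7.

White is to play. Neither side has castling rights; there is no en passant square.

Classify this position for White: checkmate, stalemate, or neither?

stalemate

White to move; white king on h1.
In check: no.
King squares — g1: attacked by Pf2; g2: attacked by Kh3; h2: attacked by Kh3.
Legal moves for White: none.
Not in check and no legal moves → stalemate.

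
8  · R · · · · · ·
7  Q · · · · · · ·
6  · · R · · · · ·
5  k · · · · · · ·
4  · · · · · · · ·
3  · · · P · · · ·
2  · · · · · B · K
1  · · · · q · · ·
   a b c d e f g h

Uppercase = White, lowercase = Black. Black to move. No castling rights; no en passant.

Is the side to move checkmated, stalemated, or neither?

Black to move; black king on a5.
In check: yes, from the white queen on a7.
King squares — a4: attacked by Qa7; b4: attacked by Rb8; b5: attacked by Rb8; a6: attacked by Rc6; b6: attacked by Bf2.
Legal moves for Black: none.
In check with no legal moves → checkmate.

checkmate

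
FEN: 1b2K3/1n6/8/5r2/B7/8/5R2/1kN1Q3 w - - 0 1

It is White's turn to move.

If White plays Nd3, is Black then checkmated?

yes

After Nd3: black king on b1; in check: yes, from the white queen on e1.
King squares — a1: attacked by Qe1; c1: attacked by Qe1; a2: attacked by Rf2; b2: attacked by Rf2; c2: attacked by Rf2.
Black has no legal moves → checkmate.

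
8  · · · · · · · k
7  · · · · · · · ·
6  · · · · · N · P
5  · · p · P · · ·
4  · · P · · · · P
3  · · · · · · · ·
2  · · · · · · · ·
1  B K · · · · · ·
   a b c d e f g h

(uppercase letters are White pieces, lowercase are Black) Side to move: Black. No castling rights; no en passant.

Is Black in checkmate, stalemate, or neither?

stalemate

Black to move; black king on h8.
In check: no.
King squares — g7: attacked by Ph6; h7: attacked by Nf6; g8: attacked by Nf6.
Legal moves for Black: none.
Not in check and no legal moves → stalemate.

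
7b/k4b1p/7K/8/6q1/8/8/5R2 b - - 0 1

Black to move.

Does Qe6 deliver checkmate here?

After Qe6: white king on h6; in check: yes, from the black queen on e6.
White has 3 legal replies: Kxh7, Kg5, Rf6.
In check but a legal move exists → not checkmate.

no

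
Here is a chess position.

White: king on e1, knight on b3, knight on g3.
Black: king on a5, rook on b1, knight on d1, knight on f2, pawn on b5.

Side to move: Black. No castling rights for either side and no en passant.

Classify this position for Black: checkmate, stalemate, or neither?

neither

Black to move; black king on a5.
In check: yes, from the white knight on b3.
Legal moves for Black: Kb6, Ka6, Kb4, Ka4, Rxb3.
Black is in check but has 5 legal moves → neither.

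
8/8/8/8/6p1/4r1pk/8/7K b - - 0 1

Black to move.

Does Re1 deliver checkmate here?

yes

After Re1: white king on h1; in check: yes, from the black rook on e1.
King squares — g1: attacked by Re1; g2: attacked by Kh3; h2: attacked by Pg3.
White has no legal moves → checkmate.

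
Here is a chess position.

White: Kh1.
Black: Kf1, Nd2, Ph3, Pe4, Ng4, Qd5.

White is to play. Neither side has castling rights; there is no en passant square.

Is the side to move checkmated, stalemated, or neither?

White to move; white king on h1.
In check: no.
King squares — g1: attacked by Kf1; g2: attacked by Kf1; h2: attacked by Ng4.
Legal moves for White: none.
Not in check and no legal moves → stalemate.

stalemate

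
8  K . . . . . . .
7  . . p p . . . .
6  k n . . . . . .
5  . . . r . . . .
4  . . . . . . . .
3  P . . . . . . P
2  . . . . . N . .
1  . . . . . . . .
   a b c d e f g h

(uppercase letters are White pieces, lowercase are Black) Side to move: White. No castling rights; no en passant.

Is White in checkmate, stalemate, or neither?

neither

White to move; white king on a8.
In check: yes, from the black knight on b6.
Legal moves for White: Kb8.
White is in check but has 1 legal move → neither.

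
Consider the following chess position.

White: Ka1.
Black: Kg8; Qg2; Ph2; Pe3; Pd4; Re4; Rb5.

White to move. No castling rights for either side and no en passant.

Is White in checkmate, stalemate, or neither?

White to move; white king on a1.
In check: no.
King squares — b1: attacked by Rb5; a2: attacked by Qg2; b2: attacked by Qg2.
Legal moves for White: none.
Not in check and no legal moves → stalemate.

stalemate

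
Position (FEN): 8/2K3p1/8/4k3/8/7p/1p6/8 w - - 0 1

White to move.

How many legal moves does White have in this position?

White to move; king on c7.
In check: no.
Legal moves: Kd8, Kc8, Kb8, Kd7, Kb7, Kc6, Kb6.
Count: 7.

7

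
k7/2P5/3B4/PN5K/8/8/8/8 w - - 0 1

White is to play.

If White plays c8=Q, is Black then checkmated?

After c8=Q: black king on a8; in check: yes, from the white queen on c8.
King squares — a7: attacked by Nb5; b7: attacked by Qc8; b8: attacked by Bd6.
Black has no legal moves → checkmate.

yes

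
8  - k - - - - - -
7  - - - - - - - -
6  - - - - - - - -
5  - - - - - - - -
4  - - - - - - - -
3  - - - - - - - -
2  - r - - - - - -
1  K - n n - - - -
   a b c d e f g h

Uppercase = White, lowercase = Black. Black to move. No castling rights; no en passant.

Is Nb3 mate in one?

yes

After Nb3: white king on a1; in check: yes, from the black knight on b3.
King squares — b1: attacked by Rb2; a2: attacked by Rb2; b2: attacked by Nd1.
White has no legal moves → checkmate.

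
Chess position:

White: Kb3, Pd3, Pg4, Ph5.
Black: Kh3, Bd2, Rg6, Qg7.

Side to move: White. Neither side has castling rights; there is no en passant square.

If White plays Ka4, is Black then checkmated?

no

After Ka4: black king on h3; in check: no.
Black is not in check, so this cannot be checkmate.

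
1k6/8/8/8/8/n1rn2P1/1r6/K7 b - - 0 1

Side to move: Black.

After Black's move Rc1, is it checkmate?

After Rc1: white king on a1; in check: yes, from the black rook on c1.
King squares — b1: attacked by Rc1; a2: attacked by Rb2; b2: attacked by Nd3.
White has no legal moves → checkmate.

yes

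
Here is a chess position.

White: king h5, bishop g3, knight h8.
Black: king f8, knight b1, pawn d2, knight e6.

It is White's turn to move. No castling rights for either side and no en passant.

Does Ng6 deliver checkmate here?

After Ng6: black king on f8; in check: yes, from the white knight on g6.
Black has 4 legal replies: Kg8, Ke8, Kg7, Kf7.
In check but a legal move exists → not checkmate.

no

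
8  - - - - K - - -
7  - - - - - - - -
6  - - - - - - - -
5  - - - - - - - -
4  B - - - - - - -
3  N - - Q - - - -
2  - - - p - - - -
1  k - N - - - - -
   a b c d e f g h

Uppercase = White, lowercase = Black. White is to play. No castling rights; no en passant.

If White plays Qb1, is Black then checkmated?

yes

After Qb1: black king on a1; in check: yes, from the white queen on b1.
King squares — b1: attacked by Na3; a2: attacked by Qb1; b2: attacked by Qb1.
Black has no legal moves → checkmate.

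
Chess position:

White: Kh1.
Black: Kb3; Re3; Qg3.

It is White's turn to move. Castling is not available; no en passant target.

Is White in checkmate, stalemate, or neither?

stalemate

White to move; white king on h1.
In check: no.
King squares — g1: attacked by Qg3; g2: attacked by Qg3; h2: attacked by Qg3.
Legal moves for White: none.
Not in check and no legal moves → stalemate.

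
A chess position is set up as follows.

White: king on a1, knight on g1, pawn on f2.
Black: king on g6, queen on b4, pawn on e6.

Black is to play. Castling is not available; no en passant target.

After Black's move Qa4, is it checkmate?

After Qa4: white king on a1; in check: yes, from the black queen on a4.
White has 2 legal replies: Kb2, Kb1.
In check but a legal move exists → not checkmate.

no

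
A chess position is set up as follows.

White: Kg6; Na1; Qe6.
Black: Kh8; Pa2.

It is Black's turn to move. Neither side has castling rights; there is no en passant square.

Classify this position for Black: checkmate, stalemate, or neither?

Black to move; black king on h8.
In check: no.
King squares — g7: attacked by Kg6; h7: attacked by Kg6; g8: attacked by Qe6.
Legal moves for Black: none.
Not in check and no legal moves → stalemate.

stalemate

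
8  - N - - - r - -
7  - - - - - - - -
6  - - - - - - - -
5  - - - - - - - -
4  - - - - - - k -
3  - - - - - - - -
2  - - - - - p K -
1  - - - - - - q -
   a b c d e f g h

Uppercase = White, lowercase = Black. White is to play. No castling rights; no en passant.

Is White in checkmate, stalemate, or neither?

checkmate

White to move; white king on g2.
In check: yes, from the black queen on g1.
King squares — f1: attacked by Qg1; g1: attacked by Pf2; h1: attacked by Qg1; f2: attacked by Qg1; h2: attacked by Qg1; f3: attacked by Kg4; g3: attacked by Qg1; h3: attacked by Kg4.
Legal moves for White: none.
In check with no legal moves → checkmate.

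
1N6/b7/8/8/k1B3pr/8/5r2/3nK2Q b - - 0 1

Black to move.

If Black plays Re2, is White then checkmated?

After Re2: white king on e1; in check: yes, from the black rook on e2.
White has 4 legal replies: Kxe2, Kf1, Kxd1, Bxe2.
In check but a legal move exists → not checkmate.

no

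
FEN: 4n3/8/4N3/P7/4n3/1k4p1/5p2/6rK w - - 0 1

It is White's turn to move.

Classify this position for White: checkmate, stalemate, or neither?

White to move; white king on h1.
In check: yes, from the black rook on g1.
King squares — g1: attacked by Pf2; g2: attacked by Rg1; h2: attacked by Pg3.
Legal moves for White: none.
In check with no legal moves → checkmate.

checkmate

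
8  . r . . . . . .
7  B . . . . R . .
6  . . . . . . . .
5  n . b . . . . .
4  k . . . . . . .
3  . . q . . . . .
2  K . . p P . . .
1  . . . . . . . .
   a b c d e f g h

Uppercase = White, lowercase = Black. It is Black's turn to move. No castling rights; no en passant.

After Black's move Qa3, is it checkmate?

yes

After Qa3: white king on a2; in check: yes, from the black queen on a3.
King squares — a1: attacked by Qa3; b1: attacked by Rb8; b2: attacked by Qa3; a3: attacked by Ka4; b3: attacked by Qa3.
White has no legal moves → checkmate.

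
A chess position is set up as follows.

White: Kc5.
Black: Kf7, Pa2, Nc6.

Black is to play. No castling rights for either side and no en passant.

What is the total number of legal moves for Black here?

20

Black to move; king on f7.
In check: no.
Legal moves: Kg8, Kf8, Ke8, Kg7, Ke7, Kg6, Kf6, Ke6, Nd8, Nb8, Ne7, Na7, Ne5, Na5, Nd4, Nb4, a1=Q, a1=R, a1=B, a1=N.
Count: 20.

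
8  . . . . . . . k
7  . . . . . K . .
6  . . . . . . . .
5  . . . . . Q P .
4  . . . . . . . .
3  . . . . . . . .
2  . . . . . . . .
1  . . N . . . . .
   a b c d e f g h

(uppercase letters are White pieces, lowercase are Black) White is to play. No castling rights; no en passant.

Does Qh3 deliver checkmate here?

yes

After Qh3: black king on h8; in check: yes, from the white queen on h3.
King squares — g7: attacked by Kf7; h7: attacked by Qh3; g8: attacked by Kf7.
Black has no legal moves → checkmate.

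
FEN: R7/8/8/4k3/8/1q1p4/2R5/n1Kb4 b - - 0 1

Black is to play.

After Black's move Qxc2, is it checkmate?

yes

After Qxc2: white king on c1; in check: yes, from the black queen on c2.
King squares — b1: attacked by Qc2; d1: attacked by Qc2; b2: attacked by Qc2; c2: attacked by Na1; d2: attacked by Qc2.
White has no legal moves → checkmate.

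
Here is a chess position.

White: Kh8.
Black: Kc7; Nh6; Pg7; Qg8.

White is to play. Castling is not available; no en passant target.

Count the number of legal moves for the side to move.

White to move; king on h8.
In check: yes, from the black queen on g8.
Legal moves: none.
Count: 0.

0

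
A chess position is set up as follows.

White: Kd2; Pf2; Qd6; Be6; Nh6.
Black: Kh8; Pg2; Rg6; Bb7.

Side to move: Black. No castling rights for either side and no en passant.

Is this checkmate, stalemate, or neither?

neither

Black to move; black king on h8.
In check: no.
Legal moves for Black include: Kh7, Kg7, Bc8, Ba8, Bc6, Ba6, Bd5, Be4, Bf3, Rg8, Rg7, Rxh6, Rf6, Rxe6, Rg5, Rg4, Rg3, g1=Q, ... (list truncated; more exist).
Black has legal moves and is not in check → neither.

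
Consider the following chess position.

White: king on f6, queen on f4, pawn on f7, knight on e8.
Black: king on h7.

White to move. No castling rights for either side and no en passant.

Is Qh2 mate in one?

yes

After Qh2: black king on h7; in check: yes, from the white queen on h2.
King squares — g6: attacked by Kf6; h6: attacked by Qh2; g7: attacked by Kf6; g8: attacked by Pf7; h8: attacked by Qh2.
Black has no legal moves → checkmate.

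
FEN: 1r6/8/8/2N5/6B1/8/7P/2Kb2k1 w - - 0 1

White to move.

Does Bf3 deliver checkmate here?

After Bf3: black king on g1; in check: no.
Black is not in check, so this cannot be checkmate.

no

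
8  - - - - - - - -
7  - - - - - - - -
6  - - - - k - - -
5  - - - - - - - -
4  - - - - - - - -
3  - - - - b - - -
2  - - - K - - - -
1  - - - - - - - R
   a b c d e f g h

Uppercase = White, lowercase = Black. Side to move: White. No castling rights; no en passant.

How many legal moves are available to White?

7

White to move; king on d2.
In check: yes, from the black bishop on e3.
Legal moves: Kxe3, Kd3, Kc3, Ke2, Kc2, Ke1, Kd1.
Count: 7.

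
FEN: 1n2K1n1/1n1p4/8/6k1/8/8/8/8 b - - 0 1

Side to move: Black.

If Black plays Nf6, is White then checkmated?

After Nf6: white king on e8; in check: yes, from the black knight on f6.
White has 3 legal replies: Kf8, Kf7, Ke7.
In check but a legal move exists → not checkmate.

no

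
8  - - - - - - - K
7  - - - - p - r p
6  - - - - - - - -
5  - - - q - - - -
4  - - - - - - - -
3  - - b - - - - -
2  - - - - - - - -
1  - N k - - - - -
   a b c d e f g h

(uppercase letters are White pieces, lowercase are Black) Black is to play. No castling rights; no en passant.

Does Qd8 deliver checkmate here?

After Qd8: white king on h8; in check: yes, from the black queen on d8.
King squares — g7: attacked by Bc3; h7: attacked by Rg7; g8: attacked by Rg7.
White has no legal moves → checkmate.

yes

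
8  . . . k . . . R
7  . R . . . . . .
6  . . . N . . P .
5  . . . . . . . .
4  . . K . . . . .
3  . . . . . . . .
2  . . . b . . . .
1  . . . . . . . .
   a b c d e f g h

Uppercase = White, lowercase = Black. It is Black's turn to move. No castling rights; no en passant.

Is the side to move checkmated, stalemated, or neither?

Black to move; black king on d8.
In check: yes, from the white rook on h8.
King squares — c7: attacked by Rb7; d7: attacked by Rb7; e7: attacked by Rb7; c8: attacked by Nd6; e8: attacked by Nd6.
Legal moves for Black: none.
In check with no legal moves → checkmate.

checkmate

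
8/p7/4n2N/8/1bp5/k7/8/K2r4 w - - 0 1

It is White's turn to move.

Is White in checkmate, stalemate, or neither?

checkmate

White to move; white king on a1.
In check: yes, from the black rook on d1.
King squares — b1: attacked by Rd1; a2: attacked by Ka3; b2: attacked by Ka3.
Legal moves for White: none.
In check with no legal moves → checkmate.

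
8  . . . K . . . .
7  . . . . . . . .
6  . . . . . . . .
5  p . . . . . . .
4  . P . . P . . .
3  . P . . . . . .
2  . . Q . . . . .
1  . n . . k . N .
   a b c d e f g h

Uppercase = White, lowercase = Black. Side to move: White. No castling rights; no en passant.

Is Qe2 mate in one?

After Qe2: black king on e1; in check: yes, from the white queen on e2.
King squares — d1: attacked by Qe2; f1: attacked by Qe2; d2: attacked by Qe2; e2: attacked by Ng1; f2: attacked by Qe2.
Black has no legal moves → checkmate.

yes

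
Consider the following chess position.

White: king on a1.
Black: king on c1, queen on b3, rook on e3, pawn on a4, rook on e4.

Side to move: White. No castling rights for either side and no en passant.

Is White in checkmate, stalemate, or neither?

White to move; white king on a1.
In check: no.
King squares — b1: attacked by Kc1; a2: attacked by Qb3; b2: attacked by Kc1.
Legal moves for White: none.
Not in check and no legal moves → stalemate.

stalemate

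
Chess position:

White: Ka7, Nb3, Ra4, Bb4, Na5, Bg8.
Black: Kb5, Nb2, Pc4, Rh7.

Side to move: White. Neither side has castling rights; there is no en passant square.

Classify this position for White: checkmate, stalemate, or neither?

White to move; white king on a7.
In check: yes, from the black rook on h7.
King squares — a6: attacked by Kb5; b6: attacked by Kb5; b7: attacked by Rh7; a8: available; b8: available.
Legal moves for White: Kb8, Ka8, Bxh7, Bf7, Nb7, Be7.
White is in check but has 6 legal moves → neither.

neither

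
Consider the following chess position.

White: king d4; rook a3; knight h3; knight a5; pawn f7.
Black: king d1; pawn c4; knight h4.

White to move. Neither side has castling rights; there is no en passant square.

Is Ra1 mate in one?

no

After Ra1: black king on d1; in check: yes, from the white rook on a1.
Black has 3 legal replies: Ke2, Kd2, Kc2.
In check but a legal move exists → not checkmate.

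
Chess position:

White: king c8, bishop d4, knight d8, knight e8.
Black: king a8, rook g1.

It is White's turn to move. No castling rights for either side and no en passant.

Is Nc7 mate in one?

yes

After Nc7: black king on a8; in check: yes, from the white knight on c7.
King squares — a7: attacked by Bd4; b7: attacked by Kc8; b8: attacked by Kc8.
Black has no legal moves → checkmate.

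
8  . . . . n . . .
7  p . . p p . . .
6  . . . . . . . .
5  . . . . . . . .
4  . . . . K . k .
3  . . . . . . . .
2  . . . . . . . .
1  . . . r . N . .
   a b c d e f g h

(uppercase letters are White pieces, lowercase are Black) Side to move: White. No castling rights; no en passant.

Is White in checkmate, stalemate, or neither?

neither

White to move; white king on e4.
In check: no.
Legal moves for White: Ke5, Ke3, Ng3, Ne3+, Nh2+, Nd2.
White has 6 legal moves and is not in check → neither.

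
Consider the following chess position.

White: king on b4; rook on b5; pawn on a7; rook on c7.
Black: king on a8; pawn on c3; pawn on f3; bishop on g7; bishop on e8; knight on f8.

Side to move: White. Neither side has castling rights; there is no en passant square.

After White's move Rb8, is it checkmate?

After Rb8: black king on a8; in check: yes, from the white rook on b8.
King squares — a7: attacked by Rc7; b7: attacked by Rc7; b8: attacked by Pa7.
Black has no legal moves → checkmate.

yes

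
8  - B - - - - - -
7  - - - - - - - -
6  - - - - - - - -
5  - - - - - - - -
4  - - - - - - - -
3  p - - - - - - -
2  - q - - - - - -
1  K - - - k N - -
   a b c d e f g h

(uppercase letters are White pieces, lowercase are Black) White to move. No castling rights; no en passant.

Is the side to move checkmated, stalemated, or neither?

checkmate

White to move; white king on a1.
In check: yes, from the black queen on b2.
King squares — b1: attacked by Qb2; a2: attacked by Qb2; b2: attacked by Pa3.
Legal moves for White: none.
In check with no legal moves → checkmate.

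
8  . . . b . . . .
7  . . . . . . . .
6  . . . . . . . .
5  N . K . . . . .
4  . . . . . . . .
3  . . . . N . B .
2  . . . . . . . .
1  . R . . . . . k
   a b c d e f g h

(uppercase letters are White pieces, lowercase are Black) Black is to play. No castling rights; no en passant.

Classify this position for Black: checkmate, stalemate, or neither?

Black to move; black king on h1.
In check: yes, from the white rook on b1.
King squares — g1: attacked by Rb1; g2: attacked by Ne3; h2: attacked by Bg3.
Legal moves for Black: none.
In check with no legal moves → checkmate.

checkmate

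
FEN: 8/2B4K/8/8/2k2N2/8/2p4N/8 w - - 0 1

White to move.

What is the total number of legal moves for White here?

White to move; king on h7.
In check: no.
Legal moves: Kh8, Kg8, Kg7, Kh6, Kg6, Bd8, Bb8, Bd6, Bb6, Be5, Ba5, Ng6, Ne6, Nh5, Nd5, Nh3, Nd3, Ng2, Ne2, Ng4, Nf3, Nf1.
Count: 22.

22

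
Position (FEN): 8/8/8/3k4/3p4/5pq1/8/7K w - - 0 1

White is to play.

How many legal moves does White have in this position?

0

White to move; king on h1.
In check: no.
Legal moves: none.
Count: 0.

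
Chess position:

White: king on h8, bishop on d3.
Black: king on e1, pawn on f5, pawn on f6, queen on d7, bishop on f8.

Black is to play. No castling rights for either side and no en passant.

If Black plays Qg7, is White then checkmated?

After Qg7: white king on h8; in check: yes, from the black queen on g7.
King squares — g7: attacked by Bf8; h7: attacked by Qg7; g8: attacked by Qg7.
White has no legal moves → checkmate.

yes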